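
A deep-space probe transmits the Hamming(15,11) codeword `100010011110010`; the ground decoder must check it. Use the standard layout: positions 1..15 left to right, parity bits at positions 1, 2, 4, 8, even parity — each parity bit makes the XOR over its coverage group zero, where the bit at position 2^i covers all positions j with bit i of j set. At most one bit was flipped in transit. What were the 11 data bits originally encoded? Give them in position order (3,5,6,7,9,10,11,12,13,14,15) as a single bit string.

01001010010

s1: b1⊕b3⊕b5⊕b7⊕b9⊕b11⊕b13⊕b15 = 1⊕0⊕1⊕0⊕1⊕1⊕0⊕0 = 0
s2: b2⊕b3⊕b6⊕b7⊕b10⊕b11⊕b14⊕b15 = 0⊕0⊕0⊕0⊕1⊕1⊕1⊕0 = 1
s4: b4⊕b5⊕b6⊕b7⊕b12⊕b13⊕b14⊕b15 = 0⊕1⊕0⊕0⊕0⊕0⊕1⊕0 = 0
s8: b8⊕b9⊕b10⊕b11⊕b12⊕b13⊕b14⊕b15 = 1⊕1⊕1⊕1⊕0⊕0⊕1⊕0 = 1
Syndrome (s8...s1) = 1010 → position 10.
Flip bit 10: corrected codeword = 100010011010010
Data bits at positions 3,5,6,7,9,10,11,12,13,14,15: 01001010010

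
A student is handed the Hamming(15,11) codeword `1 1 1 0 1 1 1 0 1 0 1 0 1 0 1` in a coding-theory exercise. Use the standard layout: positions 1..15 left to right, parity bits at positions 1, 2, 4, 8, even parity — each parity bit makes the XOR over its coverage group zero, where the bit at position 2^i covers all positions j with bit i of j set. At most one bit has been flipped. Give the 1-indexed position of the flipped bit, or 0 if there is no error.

4

s1: b1⊕b3⊕b5⊕b7⊕b9⊕b11⊕b13⊕b15 = 1⊕1⊕1⊕1⊕1⊕1⊕1⊕1 = 0
s2: b2⊕b3⊕b6⊕b7⊕b10⊕b11⊕b14⊕b15 = 1⊕1⊕1⊕1⊕0⊕1⊕0⊕1 = 0
s4: b4⊕b5⊕b6⊕b7⊕b12⊕b13⊕b14⊕b15 = 0⊕1⊕1⊕1⊕0⊕1⊕0⊕1 = 1
s8: b8⊕b9⊕b10⊕b11⊕b12⊕b13⊕b14⊕b15 = 0⊕1⊕0⊕1⊕0⊕1⊕0⊕1 = 0
Syndrome (s8...s1) = 0100 → position 4.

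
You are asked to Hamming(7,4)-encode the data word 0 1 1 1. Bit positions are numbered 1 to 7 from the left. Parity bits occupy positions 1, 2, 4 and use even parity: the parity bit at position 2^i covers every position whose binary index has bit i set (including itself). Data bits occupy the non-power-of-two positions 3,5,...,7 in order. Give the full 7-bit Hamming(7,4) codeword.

Place data bits at non-power-of-two positions: b3=0, b5=1, b6=1, b7=1.
p1 = XOR of data positions {3,5,7} = 0⊕1⊕1 = 0
p2 = XOR of data positions {3,6,7} = 0⊕1⊕1 = 0
p4 = XOR of data positions {5,6,7} = 1⊕1⊕1 = 1
Codeword b1..b7 = 0001111

0001111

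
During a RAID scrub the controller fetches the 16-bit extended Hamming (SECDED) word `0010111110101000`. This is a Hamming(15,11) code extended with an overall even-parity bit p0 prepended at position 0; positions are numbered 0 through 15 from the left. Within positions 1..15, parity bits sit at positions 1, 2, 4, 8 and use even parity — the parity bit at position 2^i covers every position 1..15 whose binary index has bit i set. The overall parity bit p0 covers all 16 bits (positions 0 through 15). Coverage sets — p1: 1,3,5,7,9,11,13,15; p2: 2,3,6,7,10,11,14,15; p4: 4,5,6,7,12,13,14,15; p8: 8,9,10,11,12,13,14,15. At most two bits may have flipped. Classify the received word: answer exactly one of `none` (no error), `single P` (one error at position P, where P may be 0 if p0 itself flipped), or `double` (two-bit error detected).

s1: b1⊕b3⊕b5⊕b7⊕b9⊕b11⊕b13⊕b15 = 0⊕0⊕1⊕1⊕0⊕0⊕0⊕0 = 0
s2: b2⊕b3⊕b6⊕b7⊕b10⊕b11⊕b14⊕b15 = 1⊕0⊕1⊕1⊕1⊕0⊕0⊕0 = 0
s4: b4⊕b5⊕b6⊕b7⊕b12⊕b13⊕b14⊕b15 = 1⊕1⊕1⊕1⊕1⊕0⊕0⊕0 = 1
s8: b8⊕b9⊕b10⊕b11⊕b12⊕b13⊕b14⊕b15 = 1⊕0⊕1⊕0⊕1⊕0⊕0⊕0 = 1
Syndrome (s8...s1) = 1100 → position 12.
Overall parity (XOR of all 16 bits, including p0): 0⊕0⊕1⊕0⊕1⊕1⊕1⊕1⊕1⊕0⊕1⊕0⊕1⊕0⊕0⊕0 = 0
Overall=0, syndrome position=12 → double-bit error detected (uncorrectable).

double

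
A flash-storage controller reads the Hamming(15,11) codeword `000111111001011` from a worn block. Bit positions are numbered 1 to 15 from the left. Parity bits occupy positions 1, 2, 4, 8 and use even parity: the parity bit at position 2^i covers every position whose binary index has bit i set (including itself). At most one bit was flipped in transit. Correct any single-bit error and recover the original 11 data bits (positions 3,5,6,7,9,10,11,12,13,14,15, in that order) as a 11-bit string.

s1: b1⊕b3⊕b5⊕b7⊕b9⊕b11⊕b13⊕b15 = 0⊕0⊕1⊕1⊕1⊕0⊕0⊕1 = 0
s2: b2⊕b3⊕b6⊕b7⊕b10⊕b11⊕b14⊕b15 = 0⊕0⊕1⊕1⊕0⊕0⊕1⊕1 = 0
s4: b4⊕b5⊕b6⊕b7⊕b12⊕b13⊕b14⊕b15 = 1⊕1⊕1⊕1⊕1⊕0⊕1⊕1 = 1
s8: b8⊕b9⊕b10⊕b11⊕b12⊕b13⊕b14⊕b15 = 1⊕1⊕0⊕0⊕1⊕0⊕1⊕1 = 1
Syndrome (s8...s1) = 1100 → position 12.
Flip bit 12: corrected codeword = 000111111000011
Data bits at positions 3,5,6,7,9,10,11,12,13,14,15: 01111000011

01111000011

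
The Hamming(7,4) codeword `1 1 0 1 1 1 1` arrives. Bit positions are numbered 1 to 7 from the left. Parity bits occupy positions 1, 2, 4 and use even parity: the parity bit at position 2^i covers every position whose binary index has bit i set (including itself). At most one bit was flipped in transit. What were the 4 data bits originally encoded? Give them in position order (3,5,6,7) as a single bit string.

s1: b1⊕b3⊕b5⊕b7 = 1⊕0⊕1⊕1 = 1
s2: b2⊕b3⊕b6⊕b7 = 1⊕0⊕1⊕1 = 1
s4: b4⊕b5⊕b6⊕b7 = 1⊕1⊕1⊕1 = 0
Syndrome (s4...s1) = 011 → position 3.
Flip bit 3: corrected codeword = 1111111
Data bits at positions 3,5,6,7: 1111

1111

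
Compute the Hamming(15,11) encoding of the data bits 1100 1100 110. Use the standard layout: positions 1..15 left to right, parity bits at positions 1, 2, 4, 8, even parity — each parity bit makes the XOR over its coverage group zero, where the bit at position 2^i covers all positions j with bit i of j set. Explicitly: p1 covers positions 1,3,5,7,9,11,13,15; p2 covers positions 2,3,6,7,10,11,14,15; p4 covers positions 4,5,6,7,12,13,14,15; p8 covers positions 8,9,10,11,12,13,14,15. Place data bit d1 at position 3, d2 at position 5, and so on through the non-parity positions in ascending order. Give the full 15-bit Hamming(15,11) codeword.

011110001100110

Place data bits at non-power-of-two positions: b3=1, b5=1, b6=0, b7=0, b9=1, b10=1, b11=0, b12=0, b13=1, b14=1, b15=0.
p1 = XOR of data positions {3,5,7,9,11,13,15} = 1⊕1⊕0⊕1⊕0⊕1⊕0 = 0
p2 = XOR of data positions {3,6,7,10,11,14,15} = 1⊕0⊕0⊕1⊕0⊕1⊕0 = 1
p4 = XOR of data positions {5,6,7,12,13,14,15} = 1⊕0⊕0⊕0⊕1⊕1⊕0 = 1
p8 = XOR of data positions {9,10,11,12,13,14,15} = 1⊕1⊕0⊕0⊕1⊕1⊕0 = 0
Codeword b1..b15 = 011110001100110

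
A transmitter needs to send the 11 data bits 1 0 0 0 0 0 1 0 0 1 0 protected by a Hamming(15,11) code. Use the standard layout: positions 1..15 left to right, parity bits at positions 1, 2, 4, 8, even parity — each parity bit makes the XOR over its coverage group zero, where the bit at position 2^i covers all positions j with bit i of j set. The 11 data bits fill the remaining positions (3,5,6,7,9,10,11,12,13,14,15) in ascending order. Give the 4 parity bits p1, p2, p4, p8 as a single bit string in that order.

0110

Place data bits at non-power-of-two positions: b3=1, b5=0, b6=0, b7=0, b9=0, b10=0, b11=1, b12=0, b13=0, b14=1, b15=0.
p1 = XOR of data positions {3,5,7,9,11,13,15} = 1⊕0⊕0⊕0⊕1⊕0⊕0 = 0
p2 = XOR of data positions {3,6,7,10,11,14,15} = 1⊕0⊕0⊕0⊕1⊕1⊕0 = 1
p4 = XOR of data positions {5,6,7,12,13,14,15} = 0⊕0⊕0⊕0⊕0⊕1⊕0 = 1
p8 = XOR of data positions {9,10,11,12,13,14,15} = 0⊕0⊕1⊕0⊕0⊕1⊕0 = 0
Parity bits p1,p2,p4,p8 = 0110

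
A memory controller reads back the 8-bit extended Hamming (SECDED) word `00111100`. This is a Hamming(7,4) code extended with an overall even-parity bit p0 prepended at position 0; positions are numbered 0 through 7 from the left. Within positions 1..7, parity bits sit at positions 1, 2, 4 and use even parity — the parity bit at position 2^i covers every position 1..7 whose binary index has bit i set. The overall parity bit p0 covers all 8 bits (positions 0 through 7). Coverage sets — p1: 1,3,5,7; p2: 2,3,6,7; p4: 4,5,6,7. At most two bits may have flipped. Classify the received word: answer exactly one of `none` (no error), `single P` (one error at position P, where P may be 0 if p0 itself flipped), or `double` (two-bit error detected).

s1: b1⊕b3⊕b5⊕b7 = 0⊕1⊕1⊕0 = 0
s2: b2⊕b3⊕b6⊕b7 = 1⊕1⊕0⊕0 = 0
s4: b4⊕b5⊕b6⊕b7 = 1⊕1⊕0⊕0 = 0
Syndrome (s4...s1) = 000 → position 0 (no error).
Overall parity (XOR of all 8 bits, including p0): 0⊕0⊕1⊕1⊕1⊕1⊕0⊕0 = 0
Overall=0, syndrome position=0 → no error.

none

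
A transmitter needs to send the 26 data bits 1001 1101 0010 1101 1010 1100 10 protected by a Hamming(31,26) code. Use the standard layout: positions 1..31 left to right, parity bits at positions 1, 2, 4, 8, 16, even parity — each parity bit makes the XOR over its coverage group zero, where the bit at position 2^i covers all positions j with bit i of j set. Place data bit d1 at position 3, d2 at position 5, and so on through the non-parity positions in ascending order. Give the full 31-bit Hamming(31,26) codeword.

Place data bits at non-power-of-two positions: b3=1, b5=0, b6=0, b7=1, b9=1, b10=1, b11=0, b12=1, b13=0, b14=0, b15=1, b17=0, b18=1, b19=1, b20=0, b21=1, b22=1, b23=0, b24=1, b25=0, b26=1, b27=1, b28=0, b29=0, b30=1, b31=0.
p1 = XOR of data positions {3,5,7,9,11,13,15,17,19,21,23,25,27,29,31} = 1⊕0⊕1⊕1⊕0⊕0⊕1⊕0⊕1⊕1⊕0⊕0⊕1⊕0⊕0 = 1
p2 = XOR of data positions {3,6,7,10,11,14,15,18,19,22,23,26,27,30,31} = 1⊕0⊕1⊕1⊕0⊕0⊕1⊕1⊕1⊕1⊕0⊕1⊕1⊕1⊕0 = 0
p4 = XOR of data positions {5,6,7,12,13,14,15,20,21,22,23,28,29,30,31} = 0⊕0⊕1⊕1⊕0⊕0⊕1⊕0⊕1⊕1⊕0⊕0⊕0⊕1⊕0 = 0
p8 = XOR of data positions {9,10,11,12,13,14,15,24,25,26,27,28,29,30,31} = 1⊕1⊕0⊕1⊕0⊕0⊕1⊕1⊕0⊕1⊕1⊕0⊕0⊕1⊕0 = 0
p16 = XOR of data positions {17,18,19,20,21,22,23,24,25,26,27,28,29,30,31} = 0⊕1⊕1⊕0⊕1⊕1⊕0⊕1⊕0⊕1⊕1⊕0⊕0⊕1⊕0 = 0
Codeword b1..b31 = 1010001011010010011011010110010

1010001011010010011011010110010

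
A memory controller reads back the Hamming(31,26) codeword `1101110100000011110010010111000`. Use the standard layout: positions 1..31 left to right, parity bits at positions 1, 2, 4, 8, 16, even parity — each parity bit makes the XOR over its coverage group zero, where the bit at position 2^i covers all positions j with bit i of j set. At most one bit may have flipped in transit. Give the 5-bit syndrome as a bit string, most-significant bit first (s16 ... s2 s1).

00000

s1: b1⊕b3⊕b5⊕b7⊕b9⊕b11⊕b13⊕b15⊕b17⊕b19⊕b21⊕b23⊕b25⊕b27⊕b29⊕b31 = 1⊕0⊕1⊕0⊕0⊕0⊕0⊕1⊕1⊕0⊕1⊕0⊕0⊕1⊕0⊕0 = 0
s2: b2⊕b3⊕b6⊕b7⊕b10⊕b11⊕b14⊕b15⊕b18⊕b19⊕b22⊕b23⊕b26⊕b27⊕b30⊕b31 = 1⊕0⊕1⊕0⊕0⊕0⊕0⊕1⊕1⊕0⊕0⊕0⊕1⊕1⊕0⊕0 = 0
s4: b4⊕b5⊕b6⊕b7⊕b12⊕b13⊕b14⊕b15⊕b20⊕b21⊕b22⊕b23⊕b28⊕b29⊕b30⊕b31 = 1⊕1⊕1⊕0⊕0⊕0⊕0⊕1⊕0⊕1⊕0⊕0⊕1⊕0⊕0⊕0 = 0
s8: b8⊕b9⊕b10⊕b11⊕b12⊕b13⊕b14⊕b15⊕b24⊕b25⊕b26⊕b27⊕b28⊕b29⊕b30⊕b31 = 1⊕0⊕0⊕0⊕0⊕0⊕0⊕1⊕1⊕0⊕1⊕1⊕1⊕0⊕0⊕0 = 0
s16: b16⊕b17⊕b18⊕b19⊕b20⊕b21⊕b22⊕b23⊕b24⊕b25⊕b26⊕b27⊕b28⊕b29⊕b30⊕b31 = 1⊕1⊕1⊕0⊕0⊕1⊕0⊕0⊕1⊕0⊕1⊕1⊕1⊕0⊕0⊕0 = 0
Syndrome (s16...s1) = 00000 → position 0 (no error).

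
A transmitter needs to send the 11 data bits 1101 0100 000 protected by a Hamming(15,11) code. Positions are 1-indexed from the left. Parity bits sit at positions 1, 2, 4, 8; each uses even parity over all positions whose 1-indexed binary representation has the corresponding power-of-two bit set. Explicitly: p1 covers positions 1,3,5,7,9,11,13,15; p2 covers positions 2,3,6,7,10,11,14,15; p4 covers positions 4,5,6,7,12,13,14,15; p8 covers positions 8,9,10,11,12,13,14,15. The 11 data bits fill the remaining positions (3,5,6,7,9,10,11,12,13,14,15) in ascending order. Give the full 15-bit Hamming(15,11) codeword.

Place data bits at non-power-of-two positions: b3=1, b5=1, b6=0, b7=1, b9=0, b10=1, b11=0, b12=0, b13=0, b14=0, b15=0.
p1 = XOR of data positions {3,5,7,9,11,13,15} = 1⊕1⊕1⊕0⊕0⊕0⊕0 = 1
p2 = XOR of data positions {3,6,7,10,11,14,15} = 1⊕0⊕1⊕1⊕0⊕0⊕0 = 1
p4 = XOR of data positions {5,6,7,12,13,14,15} = 1⊕0⊕1⊕0⊕0⊕0⊕0 = 0
p8 = XOR of data positions {9,10,11,12,13,14,15} = 0⊕1⊕0⊕0⊕0⊕0⊕0 = 1
Codeword b1..b15 = 111010110100000

111010110100000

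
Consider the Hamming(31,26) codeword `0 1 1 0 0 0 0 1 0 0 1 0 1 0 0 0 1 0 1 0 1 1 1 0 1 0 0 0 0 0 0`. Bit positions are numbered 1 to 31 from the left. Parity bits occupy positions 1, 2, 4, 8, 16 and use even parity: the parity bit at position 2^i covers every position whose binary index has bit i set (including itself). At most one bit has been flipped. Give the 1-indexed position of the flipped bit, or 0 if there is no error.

0

s1: b1⊕b3⊕b5⊕b7⊕b9⊕b11⊕b13⊕b15⊕b17⊕b19⊕b21⊕b23⊕b25⊕b27⊕b29⊕b31 = 0⊕1⊕0⊕0⊕0⊕1⊕1⊕0⊕1⊕1⊕1⊕1⊕1⊕0⊕0⊕0 = 0
s2: b2⊕b3⊕b6⊕b7⊕b10⊕b11⊕b14⊕b15⊕b18⊕b19⊕b22⊕b23⊕b26⊕b27⊕b30⊕b31 = 1⊕1⊕0⊕0⊕0⊕1⊕0⊕0⊕0⊕1⊕1⊕1⊕0⊕0⊕0⊕0 = 0
s4: b4⊕b5⊕b6⊕b7⊕b12⊕b13⊕b14⊕b15⊕b20⊕b21⊕b22⊕b23⊕b28⊕b29⊕b30⊕b31 = 0⊕0⊕0⊕0⊕0⊕1⊕0⊕0⊕0⊕1⊕1⊕1⊕0⊕0⊕0⊕0 = 0
s8: b8⊕b9⊕b10⊕b11⊕b12⊕b13⊕b14⊕b15⊕b24⊕b25⊕b26⊕b27⊕b28⊕b29⊕b30⊕b31 = 1⊕0⊕0⊕1⊕0⊕1⊕0⊕0⊕0⊕1⊕0⊕0⊕0⊕0⊕0⊕0 = 0
s16: b16⊕b17⊕b18⊕b19⊕b20⊕b21⊕b22⊕b23⊕b24⊕b25⊕b26⊕b27⊕b28⊕b29⊕b30⊕b31 = 0⊕1⊕0⊕1⊕0⊕1⊕1⊕1⊕0⊕1⊕0⊕0⊕0⊕0⊕0⊕0 = 0
Syndrome (s16...s1) = 00000 → position 0 (no error).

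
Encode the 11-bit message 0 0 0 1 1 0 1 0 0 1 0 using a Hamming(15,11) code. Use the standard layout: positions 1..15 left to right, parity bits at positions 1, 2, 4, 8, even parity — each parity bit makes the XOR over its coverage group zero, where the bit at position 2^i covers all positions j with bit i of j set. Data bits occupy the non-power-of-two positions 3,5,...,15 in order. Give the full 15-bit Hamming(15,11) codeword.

Place data bits at non-power-of-two positions: b3=0, b5=0, b6=0, b7=1, b9=1, b10=0, b11=1, b12=0, b13=0, b14=1, b15=0.
p1 = XOR of data positions {3,5,7,9,11,13,15} = 0⊕0⊕1⊕1⊕1⊕0⊕0 = 1
p2 = XOR of data positions {3,6,7,10,11,14,15} = 0⊕0⊕1⊕0⊕1⊕1⊕0 = 1
p4 = XOR of data positions {5,6,7,12,13,14,15} = 0⊕0⊕1⊕0⊕0⊕1⊕0 = 0
p8 = XOR of data positions {9,10,11,12,13,14,15} = 1⊕0⊕1⊕0⊕0⊕1⊕0 = 1
Codeword b1..b15 = 110000111010010

110000111010010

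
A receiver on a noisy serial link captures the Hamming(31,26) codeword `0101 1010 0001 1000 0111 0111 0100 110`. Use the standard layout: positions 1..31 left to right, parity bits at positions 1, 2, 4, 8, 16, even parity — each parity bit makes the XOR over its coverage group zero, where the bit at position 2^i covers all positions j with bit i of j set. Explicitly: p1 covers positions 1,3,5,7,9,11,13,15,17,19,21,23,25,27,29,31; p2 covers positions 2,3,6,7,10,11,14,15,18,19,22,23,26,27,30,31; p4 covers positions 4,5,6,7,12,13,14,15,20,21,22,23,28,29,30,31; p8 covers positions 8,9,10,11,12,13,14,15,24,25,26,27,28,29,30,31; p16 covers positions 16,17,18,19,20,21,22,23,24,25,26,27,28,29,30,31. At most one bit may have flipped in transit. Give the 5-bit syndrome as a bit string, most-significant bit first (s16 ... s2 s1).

10000

s1: b1⊕b3⊕b5⊕b7⊕b9⊕b11⊕b13⊕b15⊕b17⊕b19⊕b21⊕b23⊕b25⊕b27⊕b29⊕b31 = 0⊕0⊕1⊕1⊕0⊕0⊕1⊕0⊕0⊕1⊕0⊕1⊕0⊕0⊕1⊕0 = 0
s2: b2⊕b3⊕b6⊕b7⊕b10⊕b11⊕b14⊕b15⊕b18⊕b19⊕b22⊕b23⊕b26⊕b27⊕b30⊕b31 = 1⊕0⊕0⊕1⊕0⊕0⊕0⊕0⊕1⊕1⊕1⊕1⊕1⊕0⊕1⊕0 = 0
s4: b4⊕b5⊕b6⊕b7⊕b12⊕b13⊕b14⊕b15⊕b20⊕b21⊕b22⊕b23⊕b28⊕b29⊕b30⊕b31 = 1⊕1⊕0⊕1⊕1⊕1⊕0⊕0⊕1⊕0⊕1⊕1⊕0⊕1⊕1⊕0 = 0
s8: b8⊕b9⊕b10⊕b11⊕b12⊕b13⊕b14⊕b15⊕b24⊕b25⊕b26⊕b27⊕b28⊕b29⊕b30⊕b31 = 0⊕0⊕0⊕0⊕1⊕1⊕0⊕0⊕1⊕0⊕1⊕0⊕0⊕1⊕1⊕0 = 0
s16: b16⊕b17⊕b18⊕b19⊕b20⊕b21⊕b22⊕b23⊕b24⊕b25⊕b26⊕b27⊕b28⊕b29⊕b30⊕b31 = 0⊕0⊕1⊕1⊕1⊕0⊕1⊕1⊕1⊕0⊕1⊕0⊕0⊕1⊕1⊕0 = 1
Syndrome (s16...s1) = 10000 → position 16.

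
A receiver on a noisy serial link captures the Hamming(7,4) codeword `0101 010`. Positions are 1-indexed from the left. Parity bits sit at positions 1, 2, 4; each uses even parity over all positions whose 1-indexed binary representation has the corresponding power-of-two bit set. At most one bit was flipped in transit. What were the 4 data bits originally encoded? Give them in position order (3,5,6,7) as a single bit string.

0010

s1: b1⊕b3⊕b5⊕b7 = 0⊕0⊕0⊕0 = 0
s2: b2⊕b3⊕b6⊕b7 = 1⊕0⊕1⊕0 = 0
s4: b4⊕b5⊕b6⊕b7 = 1⊕0⊕1⊕0 = 0
Syndrome (s4...s1) = 000 → position 0 (no error).
No correction needed.
Data bits at positions 3,5,6,7: 0010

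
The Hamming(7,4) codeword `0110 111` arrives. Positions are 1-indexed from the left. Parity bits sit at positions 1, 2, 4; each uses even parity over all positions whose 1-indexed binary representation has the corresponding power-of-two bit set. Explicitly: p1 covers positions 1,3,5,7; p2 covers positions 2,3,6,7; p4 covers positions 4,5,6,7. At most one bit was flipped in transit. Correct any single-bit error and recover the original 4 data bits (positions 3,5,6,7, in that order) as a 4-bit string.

1011

s1: b1⊕b3⊕b5⊕b7 = 0⊕1⊕1⊕1 = 1
s2: b2⊕b3⊕b6⊕b7 = 1⊕1⊕1⊕1 = 0
s4: b4⊕b5⊕b6⊕b7 = 0⊕1⊕1⊕1 = 1
Syndrome (s4...s1) = 101 → position 5.
Flip bit 5: corrected codeword = 0110011
Data bits at positions 3,5,6,7: 1011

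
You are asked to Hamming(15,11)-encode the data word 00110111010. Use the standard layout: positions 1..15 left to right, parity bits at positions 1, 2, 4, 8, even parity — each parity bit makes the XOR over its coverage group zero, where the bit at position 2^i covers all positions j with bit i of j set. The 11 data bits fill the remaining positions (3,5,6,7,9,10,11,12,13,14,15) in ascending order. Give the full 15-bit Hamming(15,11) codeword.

Place data bits at non-power-of-two positions: b3=0, b5=0, b6=1, b7=1, b9=0, b10=1, b11=1, b12=1, b13=0, b14=1, b15=0.
p1 = XOR of data positions {3,5,7,9,11,13,15} = 0⊕0⊕1⊕0⊕1⊕0⊕0 = 0
p2 = XOR of data positions {3,6,7,10,11,14,15} = 0⊕1⊕1⊕1⊕1⊕1⊕0 = 1
p4 = XOR of data positions {5,6,7,12,13,14,15} = 0⊕1⊕1⊕1⊕0⊕1⊕0 = 0
p8 = XOR of data positions {9,10,11,12,13,14,15} = 0⊕1⊕1⊕1⊕0⊕1⊕0 = 0
Codeword b1..b15 = 010001100111010

010001100111010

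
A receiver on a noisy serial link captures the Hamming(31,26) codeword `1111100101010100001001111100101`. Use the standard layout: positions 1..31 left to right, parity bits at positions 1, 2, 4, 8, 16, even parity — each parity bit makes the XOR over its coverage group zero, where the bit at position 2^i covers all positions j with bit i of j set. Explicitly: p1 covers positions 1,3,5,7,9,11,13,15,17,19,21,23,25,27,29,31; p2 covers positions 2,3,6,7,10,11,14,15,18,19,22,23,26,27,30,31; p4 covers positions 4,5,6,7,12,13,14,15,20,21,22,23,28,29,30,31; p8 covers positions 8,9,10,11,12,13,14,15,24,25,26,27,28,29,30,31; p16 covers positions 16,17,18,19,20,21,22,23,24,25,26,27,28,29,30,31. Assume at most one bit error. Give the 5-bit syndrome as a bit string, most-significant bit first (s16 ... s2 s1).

s1: b1⊕b3⊕b5⊕b7⊕b9⊕b11⊕b13⊕b15⊕b17⊕b19⊕b21⊕b23⊕b25⊕b27⊕b29⊕b31 = 1⊕1⊕1⊕0⊕0⊕0⊕0⊕0⊕0⊕1⊕0⊕1⊕1⊕0⊕1⊕1 = 0
s2: b2⊕b3⊕b6⊕b7⊕b10⊕b11⊕b14⊕b15⊕b18⊕b19⊕b22⊕b23⊕b26⊕b27⊕b30⊕b31 = 1⊕1⊕0⊕0⊕1⊕0⊕1⊕0⊕0⊕1⊕1⊕1⊕1⊕0⊕0⊕1 = 1
s4: b4⊕b5⊕b6⊕b7⊕b12⊕b13⊕b14⊕b15⊕b20⊕b21⊕b22⊕b23⊕b28⊕b29⊕b30⊕b31 = 1⊕1⊕0⊕0⊕1⊕0⊕1⊕0⊕0⊕0⊕1⊕1⊕0⊕1⊕0⊕1 = 0
s8: b8⊕b9⊕b10⊕b11⊕b12⊕b13⊕b14⊕b15⊕b24⊕b25⊕b26⊕b27⊕b28⊕b29⊕b30⊕b31 = 1⊕0⊕1⊕0⊕1⊕0⊕1⊕0⊕1⊕1⊕1⊕0⊕0⊕1⊕0⊕1 = 1
s16: b16⊕b17⊕b18⊕b19⊕b20⊕b21⊕b22⊕b23⊕b24⊕b25⊕b26⊕b27⊕b28⊕b29⊕b30⊕b31 = 0⊕0⊕0⊕1⊕0⊕0⊕1⊕1⊕1⊕1⊕1⊕0⊕0⊕1⊕0⊕1 = 0
Syndrome (s16...s1) = 01010 → position 10.

01010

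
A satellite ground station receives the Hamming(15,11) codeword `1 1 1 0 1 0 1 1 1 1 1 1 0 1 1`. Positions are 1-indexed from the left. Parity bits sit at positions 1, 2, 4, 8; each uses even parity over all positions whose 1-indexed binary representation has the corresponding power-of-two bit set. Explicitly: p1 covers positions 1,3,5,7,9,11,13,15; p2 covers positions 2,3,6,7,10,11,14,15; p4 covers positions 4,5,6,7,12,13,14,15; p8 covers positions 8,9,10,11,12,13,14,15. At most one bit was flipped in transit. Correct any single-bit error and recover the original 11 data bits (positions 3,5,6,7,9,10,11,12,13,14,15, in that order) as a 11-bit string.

11011111010

s1: b1⊕b3⊕b5⊕b7⊕b9⊕b11⊕b13⊕b15 = 1⊕1⊕1⊕1⊕1⊕1⊕0⊕1 = 1
s2: b2⊕b3⊕b6⊕b7⊕b10⊕b11⊕b14⊕b15 = 1⊕1⊕0⊕1⊕1⊕1⊕1⊕1 = 1
s4: b4⊕b5⊕b6⊕b7⊕b12⊕b13⊕b14⊕b15 = 0⊕1⊕0⊕1⊕1⊕0⊕1⊕1 = 1
s8: b8⊕b9⊕b10⊕b11⊕b12⊕b13⊕b14⊕b15 = 1⊕1⊕1⊕1⊕1⊕0⊕1⊕1 = 1
Syndrome (s8...s1) = 1111 → position 15.
Flip bit 15: corrected codeword = 111010111111010
Data bits at positions 3,5,6,7,9,10,11,12,13,14,15: 11011111010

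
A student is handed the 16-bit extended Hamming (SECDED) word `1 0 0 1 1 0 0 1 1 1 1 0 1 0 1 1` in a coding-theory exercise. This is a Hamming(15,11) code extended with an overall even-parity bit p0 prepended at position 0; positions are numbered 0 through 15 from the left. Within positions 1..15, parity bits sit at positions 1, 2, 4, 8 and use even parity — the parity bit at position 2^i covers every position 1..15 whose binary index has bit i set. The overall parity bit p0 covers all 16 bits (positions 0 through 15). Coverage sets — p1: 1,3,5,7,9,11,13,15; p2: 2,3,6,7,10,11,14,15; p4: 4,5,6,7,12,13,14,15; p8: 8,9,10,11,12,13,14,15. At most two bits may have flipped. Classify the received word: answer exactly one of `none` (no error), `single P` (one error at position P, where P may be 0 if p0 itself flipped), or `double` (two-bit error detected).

s1: b1⊕b3⊕b5⊕b7⊕b9⊕b11⊕b13⊕b15 = 0⊕1⊕0⊕1⊕1⊕0⊕0⊕1 = 0
s2: b2⊕b3⊕b6⊕b7⊕b10⊕b11⊕b14⊕b15 = 0⊕1⊕0⊕1⊕1⊕0⊕1⊕1 = 1
s4: b4⊕b5⊕b6⊕b7⊕b12⊕b13⊕b14⊕b15 = 1⊕0⊕0⊕1⊕1⊕0⊕1⊕1 = 1
s8: b8⊕b9⊕b10⊕b11⊕b12⊕b13⊕b14⊕b15 = 1⊕1⊕1⊕0⊕1⊕0⊕1⊕1 = 0
Syndrome (s8...s1) = 0110 → position 6.
Overall parity (XOR of all 16 bits, including p0): 1⊕0⊕0⊕1⊕1⊕0⊕0⊕1⊕1⊕1⊕1⊕0⊕1⊕0⊕1⊕1 = 0
Overall=0, syndrome position=6 → double-bit error detected (uncorrectable).

double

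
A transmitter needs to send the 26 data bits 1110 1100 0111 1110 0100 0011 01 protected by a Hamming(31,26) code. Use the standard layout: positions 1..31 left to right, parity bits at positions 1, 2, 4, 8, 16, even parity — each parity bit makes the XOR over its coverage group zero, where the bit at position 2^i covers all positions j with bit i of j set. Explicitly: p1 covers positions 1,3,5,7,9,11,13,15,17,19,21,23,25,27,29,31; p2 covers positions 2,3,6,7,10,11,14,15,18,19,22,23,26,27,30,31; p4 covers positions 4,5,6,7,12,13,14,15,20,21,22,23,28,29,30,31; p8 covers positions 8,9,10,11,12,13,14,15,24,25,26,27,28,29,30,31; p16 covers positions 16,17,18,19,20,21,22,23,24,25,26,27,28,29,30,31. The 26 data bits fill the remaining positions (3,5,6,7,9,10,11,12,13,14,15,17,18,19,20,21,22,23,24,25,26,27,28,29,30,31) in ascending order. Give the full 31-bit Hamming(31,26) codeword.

Place data bits at non-power-of-two positions: b3=1, b5=1, b6=1, b7=0, b9=1, b10=1, b11=0, b12=0, b13=0, b14=1, b15=1, b17=1, b18=1, b19=1, b20=1, b21=0, b22=0, b23=1, b24=0, b25=0, b26=0, b27=0, b28=1, b29=1, b30=0, b31=1.
p1 = XOR of data positions {3,5,7,9,11,13,15,17,19,21,23,25,27,29,31} = 1⊕1⊕0⊕1⊕0⊕0⊕1⊕1⊕1⊕0⊕1⊕0⊕0⊕1⊕1 = 1
p2 = XOR of data positions {3,6,7,10,11,14,15,18,19,22,23,26,27,30,31} = 1⊕1⊕0⊕1⊕0⊕1⊕1⊕1⊕1⊕0⊕1⊕0⊕0⊕0⊕1 = 1
p4 = XOR of data positions {5,6,7,12,13,14,15,20,21,22,23,28,29,30,31} = 1⊕1⊕0⊕0⊕0⊕1⊕1⊕1⊕0⊕0⊕1⊕1⊕1⊕0⊕1 = 1
p8 = XOR of data positions {9,10,11,12,13,14,15,24,25,26,27,28,29,30,31} = 1⊕1⊕0⊕0⊕0⊕1⊕1⊕0⊕0⊕0⊕0⊕1⊕1⊕0⊕1 = 1
p16 = XOR of data positions {17,18,19,20,21,22,23,24,25,26,27,28,29,30,31} = 1⊕1⊕1⊕1⊕0⊕0⊕1⊕0⊕0⊕0⊕0⊕1⊕1⊕0⊕1 = 0
Codeword b1..b31 = 1111110111000110111100100001101

1111110111000110111100100001101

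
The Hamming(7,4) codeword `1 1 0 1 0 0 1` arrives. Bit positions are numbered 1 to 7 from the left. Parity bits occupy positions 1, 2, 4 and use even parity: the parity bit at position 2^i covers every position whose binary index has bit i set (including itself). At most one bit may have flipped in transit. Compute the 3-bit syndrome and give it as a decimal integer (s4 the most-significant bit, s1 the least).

s1: b1⊕b3⊕b5⊕b7 = 1⊕0⊕0⊕1 = 0
s2: b2⊕b3⊕b6⊕b7 = 1⊕0⊕0⊕1 = 0
s4: b4⊕b5⊕b6⊕b7 = 1⊕0⊕0⊕1 = 0
Syndrome (s4...s1) = 000 → position 0 (no error).

0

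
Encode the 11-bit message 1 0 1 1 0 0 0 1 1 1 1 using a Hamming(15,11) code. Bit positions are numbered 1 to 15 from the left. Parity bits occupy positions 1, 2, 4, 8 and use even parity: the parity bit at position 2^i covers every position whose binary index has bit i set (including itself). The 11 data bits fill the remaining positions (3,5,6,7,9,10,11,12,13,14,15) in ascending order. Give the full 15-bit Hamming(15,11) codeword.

011001100001111

Place data bits at non-power-of-two positions: b3=1, b5=0, b6=1, b7=1, b9=0, b10=0, b11=0, b12=1, b13=1, b14=1, b15=1.
p1 = XOR of data positions {3,5,7,9,11,13,15} = 1⊕0⊕1⊕0⊕0⊕1⊕1 = 0
p2 = XOR of data positions {3,6,7,10,11,14,15} = 1⊕1⊕1⊕0⊕0⊕1⊕1 = 1
p4 = XOR of data positions {5,6,7,12,13,14,15} = 0⊕1⊕1⊕1⊕1⊕1⊕1 = 0
p8 = XOR of data positions {9,10,11,12,13,14,15} = 0⊕0⊕0⊕1⊕1⊕1⊕1 = 0
Codeword b1..b15 = 011001100001111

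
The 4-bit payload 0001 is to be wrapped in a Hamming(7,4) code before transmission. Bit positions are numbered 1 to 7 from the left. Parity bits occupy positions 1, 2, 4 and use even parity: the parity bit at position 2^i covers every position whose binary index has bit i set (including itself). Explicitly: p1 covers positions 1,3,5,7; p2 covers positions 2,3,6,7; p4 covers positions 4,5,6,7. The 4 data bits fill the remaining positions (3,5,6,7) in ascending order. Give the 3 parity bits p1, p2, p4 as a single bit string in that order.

111

Place data bits at non-power-of-two positions: b3=0, b5=0, b6=0, b7=1.
p1 = XOR of data positions {3,5,7} = 0⊕0⊕1 = 1
p2 = XOR of data positions {3,6,7} = 0⊕0⊕1 = 1
p4 = XOR of data positions {5,6,7} = 0⊕0⊕1 = 1
Parity bits p1,p2,p4 = 111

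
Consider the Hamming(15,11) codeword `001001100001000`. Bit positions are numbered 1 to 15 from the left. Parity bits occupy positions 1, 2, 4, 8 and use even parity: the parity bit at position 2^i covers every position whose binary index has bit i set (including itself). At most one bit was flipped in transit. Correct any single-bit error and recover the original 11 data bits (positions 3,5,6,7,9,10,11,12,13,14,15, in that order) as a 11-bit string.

s1: b1⊕b3⊕b5⊕b7⊕b9⊕b11⊕b13⊕b15 = 0⊕1⊕0⊕1⊕0⊕0⊕0⊕0 = 0
s2: b2⊕b3⊕b6⊕b7⊕b10⊕b11⊕b14⊕b15 = 0⊕1⊕1⊕1⊕0⊕0⊕0⊕0 = 1
s4: b4⊕b5⊕b6⊕b7⊕b12⊕b13⊕b14⊕b15 = 0⊕0⊕1⊕1⊕1⊕0⊕0⊕0 = 1
s8: b8⊕b9⊕b10⊕b11⊕b12⊕b13⊕b14⊕b15 = 0⊕0⊕0⊕0⊕1⊕0⊕0⊕0 = 1
Syndrome (s8...s1) = 1110 → position 14.
Flip bit 14: corrected codeword = 001001100001010
Data bits at positions 3,5,6,7,9,10,11,12,13,14,15: 10110001010

10110001010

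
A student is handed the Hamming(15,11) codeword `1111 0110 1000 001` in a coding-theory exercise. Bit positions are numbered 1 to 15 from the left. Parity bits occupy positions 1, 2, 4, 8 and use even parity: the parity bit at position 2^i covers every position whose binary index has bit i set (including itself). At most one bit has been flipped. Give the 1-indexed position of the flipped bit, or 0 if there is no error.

3

s1: b1⊕b3⊕b5⊕b7⊕b9⊕b11⊕b13⊕b15 = 1⊕1⊕0⊕1⊕1⊕0⊕0⊕1 = 1
s2: b2⊕b3⊕b6⊕b7⊕b10⊕b11⊕b14⊕b15 = 1⊕1⊕1⊕1⊕0⊕0⊕0⊕1 = 1
s4: b4⊕b5⊕b6⊕b7⊕b12⊕b13⊕b14⊕b15 = 1⊕0⊕1⊕1⊕0⊕0⊕0⊕1 = 0
s8: b8⊕b9⊕b10⊕b11⊕b12⊕b13⊕b14⊕b15 = 0⊕1⊕0⊕0⊕0⊕0⊕0⊕1 = 0
Syndrome (s8...s1) = 0011 → position 3.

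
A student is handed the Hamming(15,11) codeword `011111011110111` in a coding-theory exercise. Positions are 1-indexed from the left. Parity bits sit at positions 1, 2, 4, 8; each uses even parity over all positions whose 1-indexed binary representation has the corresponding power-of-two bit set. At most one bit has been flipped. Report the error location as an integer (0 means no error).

10

s1: b1⊕b3⊕b5⊕b7⊕b9⊕b11⊕b13⊕b15 = 0⊕1⊕1⊕0⊕1⊕1⊕1⊕1 = 0
s2: b2⊕b3⊕b6⊕b7⊕b10⊕b11⊕b14⊕b15 = 1⊕1⊕1⊕0⊕1⊕1⊕1⊕1 = 1
s4: b4⊕b5⊕b6⊕b7⊕b12⊕b13⊕b14⊕b15 = 1⊕1⊕1⊕0⊕0⊕1⊕1⊕1 = 0
s8: b8⊕b9⊕b10⊕b11⊕b12⊕b13⊕b14⊕b15 = 1⊕1⊕1⊕1⊕0⊕1⊕1⊕1 = 1
Syndrome (s8...s1) = 1010 → position 10.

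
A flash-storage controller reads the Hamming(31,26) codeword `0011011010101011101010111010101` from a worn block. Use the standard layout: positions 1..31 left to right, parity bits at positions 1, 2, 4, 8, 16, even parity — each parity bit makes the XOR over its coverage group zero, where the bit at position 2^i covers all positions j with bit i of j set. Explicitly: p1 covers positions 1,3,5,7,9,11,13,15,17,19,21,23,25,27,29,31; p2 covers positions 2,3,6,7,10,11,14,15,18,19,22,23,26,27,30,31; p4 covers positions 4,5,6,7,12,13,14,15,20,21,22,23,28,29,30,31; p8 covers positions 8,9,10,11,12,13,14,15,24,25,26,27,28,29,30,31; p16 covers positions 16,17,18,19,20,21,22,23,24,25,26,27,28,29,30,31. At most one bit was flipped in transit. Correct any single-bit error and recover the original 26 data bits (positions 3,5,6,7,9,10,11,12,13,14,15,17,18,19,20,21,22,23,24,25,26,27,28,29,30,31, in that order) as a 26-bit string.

s1: b1⊕b3⊕b5⊕b7⊕b9⊕b11⊕b13⊕b15⊕b17⊕b19⊕b21⊕b23⊕b25⊕b27⊕b29⊕b31 = 0⊕1⊕0⊕1⊕1⊕1⊕1⊕1⊕1⊕1⊕1⊕1⊕1⊕1⊕1⊕1 = 0
s2: b2⊕b3⊕b6⊕b7⊕b10⊕b11⊕b14⊕b15⊕b18⊕b19⊕b22⊕b23⊕b26⊕b27⊕b30⊕b31 = 0⊕1⊕1⊕1⊕0⊕1⊕0⊕1⊕0⊕1⊕0⊕1⊕0⊕1⊕0⊕1 = 1
s4: b4⊕b5⊕b6⊕b7⊕b12⊕b13⊕b14⊕b15⊕b20⊕b21⊕b22⊕b23⊕b28⊕b29⊕b30⊕b31 = 1⊕0⊕1⊕1⊕0⊕1⊕0⊕1⊕0⊕1⊕0⊕1⊕0⊕1⊕0⊕1 = 1
s8: b8⊕b9⊕b10⊕b11⊕b12⊕b13⊕b14⊕b15⊕b24⊕b25⊕b26⊕b27⊕b28⊕b29⊕b30⊕b31 = 0⊕1⊕0⊕1⊕0⊕1⊕0⊕1⊕1⊕1⊕0⊕1⊕0⊕1⊕0⊕1 = 1
s16: b16⊕b17⊕b18⊕b19⊕b20⊕b21⊕b22⊕b23⊕b24⊕b25⊕b26⊕b27⊕b28⊕b29⊕b30⊕b31 = 1⊕1⊕0⊕1⊕0⊕1⊕0⊕1⊕1⊕1⊕0⊕1⊕0⊕1⊕0⊕1 = 0
Syndrome (s16...s1) = 01110 → position 14.
Flip bit 14: corrected codeword = 0011011010101111101010111010101
Data bits at positions 3,5,6,7,9,10,11,12,13,14,15,17,18,19,20,21,22,23,24,25,26,27,28,29,30,31: 10111010111101010111010101

10111010111101010111010101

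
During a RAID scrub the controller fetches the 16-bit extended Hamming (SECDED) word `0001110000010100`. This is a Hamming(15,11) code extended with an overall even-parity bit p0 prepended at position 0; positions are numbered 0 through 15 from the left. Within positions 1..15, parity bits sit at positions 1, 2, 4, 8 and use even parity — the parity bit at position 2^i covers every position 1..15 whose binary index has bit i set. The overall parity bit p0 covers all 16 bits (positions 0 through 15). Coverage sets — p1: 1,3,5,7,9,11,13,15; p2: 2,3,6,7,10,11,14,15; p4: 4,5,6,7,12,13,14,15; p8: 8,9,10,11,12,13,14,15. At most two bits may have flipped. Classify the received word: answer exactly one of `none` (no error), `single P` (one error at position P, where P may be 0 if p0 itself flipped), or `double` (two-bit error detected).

single 4

s1: b1⊕b3⊕b5⊕b7⊕b9⊕b11⊕b13⊕b15 = 0⊕1⊕1⊕0⊕0⊕1⊕1⊕0 = 0
s2: b2⊕b3⊕b6⊕b7⊕b10⊕b11⊕b14⊕b15 = 0⊕1⊕0⊕0⊕0⊕1⊕0⊕0 = 0
s4: b4⊕b5⊕b6⊕b7⊕b12⊕b13⊕b14⊕b15 = 1⊕1⊕0⊕0⊕0⊕1⊕0⊕0 = 1
s8: b8⊕b9⊕b10⊕b11⊕b12⊕b13⊕b14⊕b15 = 0⊕0⊕0⊕1⊕0⊕1⊕0⊕0 = 0
Syndrome (s8...s1) = 0100 → position 4.
Overall parity (XOR of all 16 bits, including p0): 0⊕0⊕0⊕1⊕1⊕1⊕0⊕0⊕0⊕0⊕0⊕1⊕0⊕1⊕0⊕0 = 1
Overall=1, syndrome position=4 → single-bit error at position 4.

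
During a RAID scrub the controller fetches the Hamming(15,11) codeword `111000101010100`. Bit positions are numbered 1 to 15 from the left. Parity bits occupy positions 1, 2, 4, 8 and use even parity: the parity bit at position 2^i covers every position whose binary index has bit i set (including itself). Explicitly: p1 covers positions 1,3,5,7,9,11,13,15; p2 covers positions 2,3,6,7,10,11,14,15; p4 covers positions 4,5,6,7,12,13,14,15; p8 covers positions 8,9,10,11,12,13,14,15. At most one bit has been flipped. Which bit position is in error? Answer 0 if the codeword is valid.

s1: b1⊕b3⊕b5⊕b7⊕b9⊕b11⊕b13⊕b15 = 1⊕1⊕0⊕1⊕1⊕1⊕1⊕0 = 0
s2: b2⊕b3⊕b6⊕b7⊕b10⊕b11⊕b14⊕b15 = 1⊕1⊕0⊕1⊕0⊕1⊕0⊕0 = 0
s4: b4⊕b5⊕b6⊕b7⊕b12⊕b13⊕b14⊕b15 = 0⊕0⊕0⊕1⊕0⊕1⊕0⊕0 = 0
s8: b8⊕b9⊕b10⊕b11⊕b12⊕b13⊕b14⊕b15 = 0⊕1⊕0⊕1⊕0⊕1⊕0⊕0 = 1
Syndrome (s8...s1) = 1000 → position 8.

8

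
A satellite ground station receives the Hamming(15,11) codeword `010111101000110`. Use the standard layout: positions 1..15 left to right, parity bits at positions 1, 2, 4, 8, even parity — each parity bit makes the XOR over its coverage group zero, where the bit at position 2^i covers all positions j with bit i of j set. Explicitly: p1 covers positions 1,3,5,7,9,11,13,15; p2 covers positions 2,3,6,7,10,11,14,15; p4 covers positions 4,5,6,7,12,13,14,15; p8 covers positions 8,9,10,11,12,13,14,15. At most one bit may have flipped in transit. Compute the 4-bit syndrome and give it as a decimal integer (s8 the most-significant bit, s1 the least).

8

s1: b1⊕b3⊕b5⊕b7⊕b9⊕b11⊕b13⊕b15 = 0⊕0⊕1⊕1⊕1⊕0⊕1⊕0 = 0
s2: b2⊕b3⊕b6⊕b7⊕b10⊕b11⊕b14⊕b15 = 1⊕0⊕1⊕1⊕0⊕0⊕1⊕0 = 0
s4: b4⊕b5⊕b6⊕b7⊕b12⊕b13⊕b14⊕b15 = 1⊕1⊕1⊕1⊕0⊕1⊕1⊕0 = 0
s8: b8⊕b9⊕b10⊕b11⊕b12⊕b13⊕b14⊕b15 = 0⊕1⊕0⊕0⊕0⊕1⊕1⊕0 = 1
Syndrome (s8...s1) = 1000 → position 8.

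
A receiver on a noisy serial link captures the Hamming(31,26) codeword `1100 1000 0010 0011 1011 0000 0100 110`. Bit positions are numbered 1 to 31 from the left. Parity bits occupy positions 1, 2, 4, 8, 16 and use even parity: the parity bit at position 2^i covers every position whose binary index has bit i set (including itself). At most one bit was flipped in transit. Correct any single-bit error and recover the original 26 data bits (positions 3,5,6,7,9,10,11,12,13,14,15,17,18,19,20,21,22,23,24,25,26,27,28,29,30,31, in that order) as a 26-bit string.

s1: b1⊕b3⊕b5⊕b7⊕b9⊕b11⊕b13⊕b15⊕b17⊕b19⊕b21⊕b23⊕b25⊕b27⊕b29⊕b31 = 1⊕0⊕1⊕0⊕0⊕1⊕0⊕1⊕1⊕1⊕0⊕0⊕0⊕0⊕1⊕0 = 1
s2: b2⊕b3⊕b6⊕b7⊕b10⊕b11⊕b14⊕b15⊕b18⊕b19⊕b22⊕b23⊕b26⊕b27⊕b30⊕b31 = 1⊕0⊕0⊕0⊕0⊕1⊕0⊕1⊕0⊕1⊕0⊕0⊕1⊕0⊕1⊕0 = 0
s4: b4⊕b5⊕b6⊕b7⊕b12⊕b13⊕b14⊕b15⊕b20⊕b21⊕b22⊕b23⊕b28⊕b29⊕b30⊕b31 = 0⊕1⊕0⊕0⊕0⊕0⊕0⊕1⊕1⊕0⊕0⊕0⊕0⊕1⊕1⊕0 = 1
s8: b8⊕b9⊕b10⊕b11⊕b12⊕b13⊕b14⊕b15⊕b24⊕b25⊕b26⊕b27⊕b28⊕b29⊕b30⊕b31 = 0⊕0⊕0⊕1⊕0⊕0⊕0⊕1⊕0⊕0⊕1⊕0⊕0⊕1⊕1⊕0 = 1
s16: b16⊕b17⊕b18⊕b19⊕b20⊕b21⊕b22⊕b23⊕b24⊕b25⊕b26⊕b27⊕b28⊕b29⊕b30⊕b31 = 1⊕1⊕0⊕1⊕1⊕0⊕0⊕0⊕0⊕0⊕1⊕0⊕0⊕1⊕1⊕0 = 1
Syndrome (s16...s1) = 11101 → position 29.
Flip bit 29: corrected codeword = 1100100000100011101100000100010
Data bits at positions 3,5,6,7,9,10,11,12,13,14,15,17,18,19,20,21,22,23,24,25,26,27,28,29,30,31: 01000010001101100000100010

01000010001101100000100010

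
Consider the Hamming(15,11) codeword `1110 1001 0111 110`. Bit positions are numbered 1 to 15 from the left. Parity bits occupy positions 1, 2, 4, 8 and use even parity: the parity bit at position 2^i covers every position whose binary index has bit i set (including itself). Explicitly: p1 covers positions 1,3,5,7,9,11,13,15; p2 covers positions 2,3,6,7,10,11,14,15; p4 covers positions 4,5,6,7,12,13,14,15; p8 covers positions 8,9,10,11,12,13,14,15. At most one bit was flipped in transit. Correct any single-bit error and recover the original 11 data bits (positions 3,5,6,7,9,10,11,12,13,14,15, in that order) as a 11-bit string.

s1: b1⊕b3⊕b5⊕b7⊕b9⊕b11⊕b13⊕b15 = 1⊕1⊕1⊕0⊕0⊕1⊕1⊕0 = 1
s2: b2⊕b3⊕b6⊕b7⊕b10⊕b11⊕b14⊕b15 = 1⊕1⊕0⊕0⊕1⊕1⊕1⊕0 = 1
s4: b4⊕b5⊕b6⊕b7⊕b12⊕b13⊕b14⊕b15 = 0⊕1⊕0⊕0⊕1⊕1⊕1⊕0 = 0
s8: b8⊕b9⊕b10⊕b11⊕b12⊕b13⊕b14⊕b15 = 1⊕0⊕1⊕1⊕1⊕1⊕1⊕0 = 0
Syndrome (s8...s1) = 0011 → position 3.
Flip bit 3: corrected codeword = 110010010111110
Data bits at positions 3,5,6,7,9,10,11,12,13,14,15: 01000111110

01000111110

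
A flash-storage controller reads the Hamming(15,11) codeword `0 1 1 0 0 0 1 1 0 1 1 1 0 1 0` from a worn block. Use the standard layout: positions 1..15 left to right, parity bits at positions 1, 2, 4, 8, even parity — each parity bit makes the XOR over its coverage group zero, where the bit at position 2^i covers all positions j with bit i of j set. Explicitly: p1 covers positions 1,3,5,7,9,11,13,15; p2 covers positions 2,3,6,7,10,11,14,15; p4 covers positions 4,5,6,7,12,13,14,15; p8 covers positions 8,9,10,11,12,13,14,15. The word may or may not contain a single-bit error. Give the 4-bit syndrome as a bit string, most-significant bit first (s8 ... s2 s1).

1101

s1: b1⊕b3⊕b5⊕b7⊕b9⊕b11⊕b13⊕b15 = 0⊕1⊕0⊕1⊕0⊕1⊕0⊕0 = 1
s2: b2⊕b3⊕b6⊕b7⊕b10⊕b11⊕b14⊕b15 = 1⊕1⊕0⊕1⊕1⊕1⊕1⊕0 = 0
s4: b4⊕b5⊕b6⊕b7⊕b12⊕b13⊕b14⊕b15 = 0⊕0⊕0⊕1⊕1⊕0⊕1⊕0 = 1
s8: b8⊕b9⊕b10⊕b11⊕b12⊕b13⊕b14⊕b15 = 1⊕0⊕1⊕1⊕1⊕0⊕1⊕0 = 1
Syndrome (s8...s1) = 1101 → position 13.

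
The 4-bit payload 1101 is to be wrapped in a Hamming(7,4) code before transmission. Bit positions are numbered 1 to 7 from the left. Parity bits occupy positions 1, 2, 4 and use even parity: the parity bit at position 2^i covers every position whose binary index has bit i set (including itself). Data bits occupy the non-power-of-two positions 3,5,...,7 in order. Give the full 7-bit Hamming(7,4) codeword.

Place data bits at non-power-of-two positions: b3=1, b5=1, b6=0, b7=1.
p1 = XOR of data positions {3,5,7} = 1⊕1⊕1 = 1
p2 = XOR of data positions {3,6,7} = 1⊕0⊕1 = 0
p4 = XOR of data positions {5,6,7} = 1⊕0⊕1 = 0
Codeword b1..b7 = 1010101

1010101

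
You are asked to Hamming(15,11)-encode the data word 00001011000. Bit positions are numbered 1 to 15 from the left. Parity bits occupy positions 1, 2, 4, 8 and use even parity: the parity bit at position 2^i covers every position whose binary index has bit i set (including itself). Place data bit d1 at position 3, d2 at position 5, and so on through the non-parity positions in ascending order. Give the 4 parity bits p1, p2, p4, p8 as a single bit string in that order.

0111

Place data bits at non-power-of-two positions: b3=0, b5=0, b6=0, b7=0, b9=1, b10=0, b11=1, b12=1, b13=0, b14=0, b15=0.
p1 = XOR of data positions {3,5,7,9,11,13,15} = 0⊕0⊕0⊕1⊕1⊕0⊕0 = 0
p2 = XOR of data positions {3,6,7,10,11,14,15} = 0⊕0⊕0⊕0⊕1⊕0⊕0 = 1
p4 = XOR of data positions {5,6,7,12,13,14,15} = 0⊕0⊕0⊕1⊕0⊕0⊕0 = 1
p8 = XOR of data positions {9,10,11,12,13,14,15} = 1⊕0⊕1⊕1⊕0⊕0⊕0 = 1
Parity bits p1,p2,p4,p8 = 0111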